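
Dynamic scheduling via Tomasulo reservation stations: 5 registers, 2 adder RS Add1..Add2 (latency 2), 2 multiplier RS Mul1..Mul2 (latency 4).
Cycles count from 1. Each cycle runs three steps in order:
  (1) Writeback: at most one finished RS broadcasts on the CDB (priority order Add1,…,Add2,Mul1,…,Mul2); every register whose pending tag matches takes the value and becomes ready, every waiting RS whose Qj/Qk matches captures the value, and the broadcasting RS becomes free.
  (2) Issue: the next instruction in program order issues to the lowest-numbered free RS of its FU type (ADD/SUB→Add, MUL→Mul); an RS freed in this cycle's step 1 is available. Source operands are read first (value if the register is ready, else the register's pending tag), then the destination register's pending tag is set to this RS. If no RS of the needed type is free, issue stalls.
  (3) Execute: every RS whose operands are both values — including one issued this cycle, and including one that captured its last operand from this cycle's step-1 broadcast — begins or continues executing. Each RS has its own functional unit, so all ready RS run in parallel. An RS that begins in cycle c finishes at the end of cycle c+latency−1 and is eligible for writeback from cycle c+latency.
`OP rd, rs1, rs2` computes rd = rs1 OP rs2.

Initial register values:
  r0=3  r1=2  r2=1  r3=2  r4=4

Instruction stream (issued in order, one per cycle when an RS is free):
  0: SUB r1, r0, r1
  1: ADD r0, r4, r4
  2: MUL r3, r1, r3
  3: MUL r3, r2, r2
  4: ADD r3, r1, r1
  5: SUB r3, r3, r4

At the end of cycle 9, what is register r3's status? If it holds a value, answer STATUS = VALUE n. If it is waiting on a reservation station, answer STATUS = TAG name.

STATUS = VALUE -2

c1: issue SUB r1<-Add1 | r0:3,r1:Add1,r2:1,r3:2,r4:4
c2: issue ADD r0<-Add2 | r0:Add2,r1:Add1,r2:1,r3:2,r4:4
c3: CDB Add1=1; issue MUL r3<-Mul1 | r0:Add2,r1:1,r2:1,r3:Mul1,r4:4
c4: CDB Add2=8; issue MUL r3<-Mul2 | r0:8,r1:1,r2:1,r3:Mul2,r4:4
c5: issue ADD r3<-Add1 | r0:8,r1:1,r2:1,r3:Add1,r4:4
c6: issue SUB r3<-Add2 | r0:8,r1:1,r2:1,r3:Add2,r4:4
c7: CDB Add1=2 | r0:8,r1:1,r2:1,r3:Add2,r4:4
c8: CDB Mul1=2 | r0:8,r1:1,r2:1,r3:Add2,r4:4
c9: CDB Add2=-2 | r0:8,r1:1,r2:1,r3:-2,r4:4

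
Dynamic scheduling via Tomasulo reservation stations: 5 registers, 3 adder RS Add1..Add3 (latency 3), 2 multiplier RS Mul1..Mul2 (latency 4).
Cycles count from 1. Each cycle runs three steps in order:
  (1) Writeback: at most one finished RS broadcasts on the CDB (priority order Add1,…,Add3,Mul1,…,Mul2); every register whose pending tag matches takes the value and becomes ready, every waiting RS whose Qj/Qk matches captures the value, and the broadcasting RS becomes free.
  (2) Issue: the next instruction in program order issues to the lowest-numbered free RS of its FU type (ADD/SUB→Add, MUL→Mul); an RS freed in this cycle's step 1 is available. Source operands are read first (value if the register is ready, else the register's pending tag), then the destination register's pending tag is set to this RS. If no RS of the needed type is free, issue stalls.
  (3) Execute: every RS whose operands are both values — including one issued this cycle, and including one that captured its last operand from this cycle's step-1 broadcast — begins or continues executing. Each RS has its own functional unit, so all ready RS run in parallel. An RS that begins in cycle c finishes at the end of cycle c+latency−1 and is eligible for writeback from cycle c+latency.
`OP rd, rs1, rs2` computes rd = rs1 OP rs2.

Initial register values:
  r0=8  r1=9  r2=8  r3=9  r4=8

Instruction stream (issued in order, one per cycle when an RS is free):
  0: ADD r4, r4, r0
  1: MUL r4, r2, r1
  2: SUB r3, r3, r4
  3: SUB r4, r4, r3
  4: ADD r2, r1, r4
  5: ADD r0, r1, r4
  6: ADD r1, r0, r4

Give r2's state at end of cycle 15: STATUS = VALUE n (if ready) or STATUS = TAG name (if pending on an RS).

c1: issue ADD r4<-Add1 | r0:8,r1:9,r2:8,r3:9,r4:Add1
c2: issue MUL r4<-Mul1 | r0:8,r1:9,r2:8,r3:9,r4:Mul1
c3: issue SUB r3<-Add2 | r0:8,r1:9,r2:8,r3:Add2,r4:Mul1
c4: CDB Add1=16; issue SUB r4<-Add1 | r0:8,r1:9,r2:8,r3:Add2,r4:Add1
c5: issue ADD r2<-Add3 | r0:8,r1:9,r2:Add3,r3:Add2,r4:Add1
c6: CDB Mul1=72; stall | r0:8,r1:9,r2:Add3,r3:Add2,r4:Add1
c7: stall | r0:8,r1:9,r2:Add3,r3:Add2,r4:Add1
c8: stall | r0:8,r1:9,r2:Add3,r3:Add2,r4:Add1
c9: CDB Add2=-63; issue ADD r0<-Add2 | r0:Add2,r1:9,r2:Add3,r3:-63,r4:Add1
c10: stall | r0:Add2,r1:9,r2:Add3,r3:-63,r4:Add1
c11: stall | r0:Add2,r1:9,r2:Add3,r3:-63,r4:Add1
c12: CDB Add1=135; issue ADD r1<-Add1 | r0:Add2,r1:Add1,r2:Add3,r3:-63,r4:135
c13: - | r0:Add2,r1:Add1,r2:Add3,r3:-63,r4:135
c14: - | r0:Add2,r1:Add1,r2:Add3,r3:-63,r4:135
c15: CDB Add2=144 | r0:144,r1:Add1,r2:Add3,r3:-63,r4:135

STATUS = TAG Add3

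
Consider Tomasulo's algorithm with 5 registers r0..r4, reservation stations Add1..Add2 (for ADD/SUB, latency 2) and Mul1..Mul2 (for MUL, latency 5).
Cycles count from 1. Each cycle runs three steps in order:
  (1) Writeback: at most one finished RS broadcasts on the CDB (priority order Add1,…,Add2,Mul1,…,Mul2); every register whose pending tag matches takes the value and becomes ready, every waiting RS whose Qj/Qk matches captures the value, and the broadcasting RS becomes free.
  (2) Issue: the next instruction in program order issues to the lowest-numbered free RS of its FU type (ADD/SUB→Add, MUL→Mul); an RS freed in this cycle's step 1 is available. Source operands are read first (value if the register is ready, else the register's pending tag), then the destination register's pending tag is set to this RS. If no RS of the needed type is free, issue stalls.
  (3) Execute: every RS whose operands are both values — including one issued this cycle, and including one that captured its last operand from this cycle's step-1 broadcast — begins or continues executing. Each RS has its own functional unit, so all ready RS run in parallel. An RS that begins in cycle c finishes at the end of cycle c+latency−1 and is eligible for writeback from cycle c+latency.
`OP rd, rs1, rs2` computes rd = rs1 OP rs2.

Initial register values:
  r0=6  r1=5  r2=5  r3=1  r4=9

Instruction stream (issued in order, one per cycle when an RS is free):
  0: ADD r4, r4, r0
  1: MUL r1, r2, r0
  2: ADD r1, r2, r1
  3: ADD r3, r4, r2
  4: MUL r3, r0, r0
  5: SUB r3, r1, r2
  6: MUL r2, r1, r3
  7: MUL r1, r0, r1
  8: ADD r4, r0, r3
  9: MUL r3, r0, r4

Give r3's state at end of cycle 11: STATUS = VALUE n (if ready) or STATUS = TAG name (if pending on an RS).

STATUS = VALUE 30

cycle 1: issue ADD r4<-Add1 // r0:6,r1:5,r2:5,r3:1,r4:Add1
cycle 2: issue MUL r1<-Mul1 // r0:6,r1:Mul1,r2:5,r3:1,r4:Add1
cycle 3: CDB Add1=15; issue ADD r1<-Add1 // r0:6,r1:Add1,r2:5,r3:1,r4:15
cycle 4: issue ADD r3<-Add2 // r0:6,r1:Add1,r2:5,r3:Add2,r4:15
cycle 5: issue MUL r3<-Mul2 // r0:6,r1:Add1,r2:5,r3:Mul2,r4:15
cycle 6: CDB Add2=20; issue SUB r3<-Add2 // r0:6,r1:Add1,r2:5,r3:Add2,r4:15
cycle 7: CDB Mul1=30; issue MUL r2<-Mul1 // r0:6,r1:Add1,r2:Mul1,r3:Add2,r4:15
cycle 8: stall // r0:6,r1:Add1,r2:Mul1,r3:Add2,r4:15
cycle 9: CDB Add1=35; stall // r0:6,r1:35,r2:Mul1,r3:Add2,r4:15
cycle 10: CDB Mul2=36; issue MUL r1<-Mul2 // r0:6,r1:Mul2,r2:Mul1,r3:Add2,r4:15
cycle 11: CDB Add2=30; issue ADD r4<-Add1 // r0:6,r1:Mul2,r2:Mul1,r3:30,r4:Add1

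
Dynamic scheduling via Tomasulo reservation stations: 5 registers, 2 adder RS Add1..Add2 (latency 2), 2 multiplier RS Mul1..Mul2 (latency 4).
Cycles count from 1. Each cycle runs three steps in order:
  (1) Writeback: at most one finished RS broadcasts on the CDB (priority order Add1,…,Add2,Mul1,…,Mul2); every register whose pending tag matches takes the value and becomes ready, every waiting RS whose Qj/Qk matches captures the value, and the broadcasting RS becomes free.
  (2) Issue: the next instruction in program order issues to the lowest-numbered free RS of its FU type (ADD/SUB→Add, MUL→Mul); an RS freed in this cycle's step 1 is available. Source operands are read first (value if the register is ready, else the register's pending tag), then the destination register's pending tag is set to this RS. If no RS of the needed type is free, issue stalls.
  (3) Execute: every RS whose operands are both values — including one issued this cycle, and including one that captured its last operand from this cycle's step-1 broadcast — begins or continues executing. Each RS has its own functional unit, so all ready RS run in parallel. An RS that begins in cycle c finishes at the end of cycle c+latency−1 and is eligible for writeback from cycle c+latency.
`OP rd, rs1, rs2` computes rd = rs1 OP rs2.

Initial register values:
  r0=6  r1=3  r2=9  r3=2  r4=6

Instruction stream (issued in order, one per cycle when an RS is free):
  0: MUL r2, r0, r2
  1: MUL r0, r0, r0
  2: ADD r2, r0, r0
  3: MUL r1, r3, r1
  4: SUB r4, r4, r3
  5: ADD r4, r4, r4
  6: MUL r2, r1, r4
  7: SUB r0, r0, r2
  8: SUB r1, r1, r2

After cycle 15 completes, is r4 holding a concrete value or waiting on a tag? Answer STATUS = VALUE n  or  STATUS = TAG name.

  c1: issue MUL r2<-Mul1  regs: r0:6,r1:3,r2:Mul1,r3:2,r4:6
  c2: issue MUL r0<-Mul2  regs: r0:Mul2,r1:3,r2:Mul1,r3:2,r4:6
  c3: issue ADD r2<-Add1  regs: r0:Mul2,r1:3,r2:Add1,r3:2,r4:6
  c4: stall  regs: r0:Mul2,r1:3,r2:Add1,r3:2,r4:6
  c5: CDB Mul1=54; issue MUL r1<-Mul1  regs: r0:Mul2,r1:Mul1,r2:Add1,r3:2,r4:6
  c6: CDB Mul2=36; issue SUB r4<-Add2  regs: r0:36,r1:Mul1,r2:Add1,r3:2,r4:Add2
  c7: stall  regs: r0:36,r1:Mul1,r2:Add1,r3:2,r4:Add2
  c8: CDB Add1=72; issue ADD r4<-Add1  regs: r0:36,r1:Mul1,r2:72,r3:2,r4:Add1
  c9: CDB Add2=4; issue MUL r2<-Mul2  regs: r0:36,r1:Mul1,r2:Mul2,r3:2,r4:Add1
  c10: CDB Mul1=6; issue SUB r0<-Add2  regs: r0:Add2,r1:6,r2:Mul2,r3:2,r4:Add1
  c11: CDB Add1=8; issue SUB r1<-Add1  regs: r0:Add2,r1:Add1,r2:Mul2,r3:2,r4:8
  c12: -  regs: r0:Add2,r1:Add1,r2:Mul2,r3:2,r4:8
  c13: -  regs: r0:Add2,r1:Add1,r2:Mul2,r3:2,r4:8
  c14: -  regs: r0:Add2,r1:Add1,r2:Mul2,r3:2,r4:8
  c15: CDB Mul2=48  regs: r0:Add2,r1:Add1,r2:48,r3:2,r4:8

STATUS = VALUE 8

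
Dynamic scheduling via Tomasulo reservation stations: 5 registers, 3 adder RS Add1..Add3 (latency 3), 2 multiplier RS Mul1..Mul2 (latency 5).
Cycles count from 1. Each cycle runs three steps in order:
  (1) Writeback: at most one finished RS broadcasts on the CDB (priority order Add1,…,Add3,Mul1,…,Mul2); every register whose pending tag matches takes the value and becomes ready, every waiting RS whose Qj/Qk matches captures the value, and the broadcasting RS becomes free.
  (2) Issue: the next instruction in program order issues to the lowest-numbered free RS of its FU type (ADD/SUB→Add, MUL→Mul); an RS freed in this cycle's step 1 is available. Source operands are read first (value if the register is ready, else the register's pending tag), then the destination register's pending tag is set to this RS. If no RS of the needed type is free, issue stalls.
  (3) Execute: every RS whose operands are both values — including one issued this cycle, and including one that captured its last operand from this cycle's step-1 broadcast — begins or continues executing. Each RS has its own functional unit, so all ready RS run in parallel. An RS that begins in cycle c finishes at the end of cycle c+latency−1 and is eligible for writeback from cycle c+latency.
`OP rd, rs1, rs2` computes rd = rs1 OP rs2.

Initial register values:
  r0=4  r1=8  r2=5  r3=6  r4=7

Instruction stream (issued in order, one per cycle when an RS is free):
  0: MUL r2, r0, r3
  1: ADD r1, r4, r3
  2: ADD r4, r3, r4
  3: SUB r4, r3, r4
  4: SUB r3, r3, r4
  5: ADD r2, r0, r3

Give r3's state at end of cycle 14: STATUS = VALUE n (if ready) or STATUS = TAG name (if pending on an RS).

STATUS = VALUE 13

c1: issue MUL r2<-Mul1 | r0:4,r1:8,r2:Mul1,r3:6,r4:7
c2: issue ADD r1<-Add1 | r0:4,r1:Add1,r2:Mul1,r3:6,r4:7
c3: issue ADD r4<-Add2 | r0:4,r1:Add1,r2:Mul1,r3:6,r4:Add2
c4: issue SUB r4<-Add3 | r0:4,r1:Add1,r2:Mul1,r3:6,r4:Add3
c5: CDB Add1=13; issue SUB r3<-Add1 | r0:4,r1:13,r2:Mul1,r3:Add1,r4:Add3
c6: CDB Add2=13; issue ADD r2<-Add2 | r0:4,r1:13,r2:Add2,r3:Add1,r4:Add3
c7: CDB Mul1=24 | r0:4,r1:13,r2:Add2,r3:Add1,r4:Add3
c8: - | r0:4,r1:13,r2:Add2,r3:Add1,r4:Add3
c9: CDB Add3=-7 | r0:4,r1:13,r2:Add2,r3:Add1,r4:-7
c10: - | r0:4,r1:13,r2:Add2,r3:Add1,r4:-7
c11: - | r0:4,r1:13,r2:Add2,r3:Add1,r4:-7
c12: CDB Add1=13 | r0:4,r1:13,r2:Add2,r3:13,r4:-7
c13: - | r0:4,r1:13,r2:Add2,r3:13,r4:-7
c14: - | r0:4,r1:13,r2:Add2,r3:13,r4:-7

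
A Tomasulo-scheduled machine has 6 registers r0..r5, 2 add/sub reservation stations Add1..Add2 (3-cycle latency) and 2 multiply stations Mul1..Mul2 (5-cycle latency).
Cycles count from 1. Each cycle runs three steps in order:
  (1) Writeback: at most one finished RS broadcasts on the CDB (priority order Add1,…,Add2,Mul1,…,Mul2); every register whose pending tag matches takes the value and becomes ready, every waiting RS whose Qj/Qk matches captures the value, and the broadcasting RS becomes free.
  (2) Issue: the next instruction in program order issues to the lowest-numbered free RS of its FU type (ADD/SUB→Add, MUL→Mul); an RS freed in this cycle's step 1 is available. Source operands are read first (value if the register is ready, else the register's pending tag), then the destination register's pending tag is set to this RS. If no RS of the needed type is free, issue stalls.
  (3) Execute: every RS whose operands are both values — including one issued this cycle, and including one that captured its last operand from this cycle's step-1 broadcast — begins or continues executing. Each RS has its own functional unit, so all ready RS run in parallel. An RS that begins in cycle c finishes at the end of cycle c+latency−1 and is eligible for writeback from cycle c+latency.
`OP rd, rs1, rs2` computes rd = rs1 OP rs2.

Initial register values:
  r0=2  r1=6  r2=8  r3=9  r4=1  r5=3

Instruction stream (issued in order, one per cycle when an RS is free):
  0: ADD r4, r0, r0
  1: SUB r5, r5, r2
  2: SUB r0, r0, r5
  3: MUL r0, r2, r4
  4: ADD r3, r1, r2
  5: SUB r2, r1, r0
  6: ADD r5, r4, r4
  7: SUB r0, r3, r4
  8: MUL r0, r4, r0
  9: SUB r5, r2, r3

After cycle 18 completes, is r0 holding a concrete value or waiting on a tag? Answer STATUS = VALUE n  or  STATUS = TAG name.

STATUS = TAG Mul1

c1: issue ADD r4<-Add1 | r0:2,r1:6,r2:8,r3:9,r4:Add1,r5:3
c2: issue SUB r5<-Add2 | r0:2,r1:6,r2:8,r3:9,r4:Add1,r5:Add2
c3: stall | r0:2,r1:6,r2:8,r3:9,r4:Add1,r5:Add2
c4: CDB Add1=4; issue SUB r0<-Add1 | r0:Add1,r1:6,r2:8,r3:9,r4:4,r5:Add2
c5: CDB Add2=-5; issue MUL r0<-Mul1 | r0:Mul1,r1:6,r2:8,r3:9,r4:4,r5:-5
c6: issue ADD r3<-Add2 | r0:Mul1,r1:6,r2:8,r3:Add2,r4:4,r5:-5
c7: stall | r0:Mul1,r1:6,r2:8,r3:Add2,r4:4,r5:-5
c8: CDB Add1=7; issue SUB r2<-Add1 | r0:Mul1,r1:6,r2:Add1,r3:Add2,r4:4,r5:-5
c9: CDB Add2=14; issue ADD r5<-Add2 | r0:Mul1,r1:6,r2:Add1,r3:14,r4:4,r5:Add2
c10: CDB Mul1=32; stall | r0:32,r1:6,r2:Add1,r3:14,r4:4,r5:Add2
c11: stall | r0:32,r1:6,r2:Add1,r3:14,r4:4,r5:Add2
c12: CDB Add2=8; issue SUB r0<-Add2 | r0:Add2,r1:6,r2:Add1,r3:14,r4:4,r5:8
c13: CDB Add1=-26; issue MUL r0<-Mul1 | r0:Mul1,r1:6,r2:-26,r3:14,r4:4,r5:8
c14: issue SUB r5<-Add1 | r0:Mul1,r1:6,r2:-26,r3:14,r4:4,r5:Add1
c15: CDB Add2=10 | r0:Mul1,r1:6,r2:-26,r3:14,r4:4,r5:Add1
c16: - | r0:Mul1,r1:6,r2:-26,r3:14,r4:4,r5:Add1
c17: CDB Add1=-40 | r0:Mul1,r1:6,r2:-26,r3:14,r4:4,r5:-40
c18: - | r0:Mul1,r1:6,r2:-26,r3:14,r4:4,r5:-40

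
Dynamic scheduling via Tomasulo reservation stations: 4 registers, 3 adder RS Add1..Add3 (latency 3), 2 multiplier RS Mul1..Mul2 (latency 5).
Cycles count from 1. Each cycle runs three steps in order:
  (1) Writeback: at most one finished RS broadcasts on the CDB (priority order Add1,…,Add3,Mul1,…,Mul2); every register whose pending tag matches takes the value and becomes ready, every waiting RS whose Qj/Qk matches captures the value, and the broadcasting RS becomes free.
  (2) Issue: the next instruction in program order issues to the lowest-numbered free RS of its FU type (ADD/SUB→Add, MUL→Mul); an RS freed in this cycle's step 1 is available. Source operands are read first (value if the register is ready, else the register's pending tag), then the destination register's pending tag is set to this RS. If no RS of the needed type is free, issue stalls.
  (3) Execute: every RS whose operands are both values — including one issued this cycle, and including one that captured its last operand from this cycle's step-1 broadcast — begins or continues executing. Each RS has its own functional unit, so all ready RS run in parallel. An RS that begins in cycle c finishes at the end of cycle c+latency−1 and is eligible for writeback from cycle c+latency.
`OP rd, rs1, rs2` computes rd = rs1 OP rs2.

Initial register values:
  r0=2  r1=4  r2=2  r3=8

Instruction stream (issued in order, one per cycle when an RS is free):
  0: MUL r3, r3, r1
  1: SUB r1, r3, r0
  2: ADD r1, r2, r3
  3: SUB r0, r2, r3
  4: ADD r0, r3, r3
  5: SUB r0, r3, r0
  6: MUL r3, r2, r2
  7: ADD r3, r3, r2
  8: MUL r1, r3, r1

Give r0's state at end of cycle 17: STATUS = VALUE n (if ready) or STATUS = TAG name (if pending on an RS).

  c1: issue MUL r3<-Mul1  regs: r0:2,r1:4,r2:2,r3:Mul1
  c2: issue SUB r1<-Add1  regs: r0:2,r1:Add1,r2:2,r3:Mul1
  c3: issue ADD r1<-Add2  regs: r0:2,r1:Add2,r2:2,r3:Mul1
  c4: issue SUB r0<-Add3  regs: r0:Add3,r1:Add2,r2:2,r3:Mul1
  c5: stall  regs: r0:Add3,r1:Add2,r2:2,r3:Mul1
  c6: CDB Mul1=32; stall  regs: r0:Add3,r1:Add2,r2:2,r3:32
  c7: stall  regs: r0:Add3,r1:Add2,r2:2,r3:32
  c8: stall  regs: r0:Add3,r1:Add2,r2:2,r3:32
  c9: CDB Add1=30; issue ADD r0<-Add1  regs: r0:Add1,r1:Add2,r2:2,r3:32
  c10: CDB Add2=34; issue SUB r0<-Add2  regs: r0:Add2,r1:34,r2:2,r3:32
  c11: CDB Add3=-30; issue MUL r3<-Mul1  regs: r0:Add2,r1:34,r2:2,r3:Mul1
  c12: CDB Add1=64; issue ADD r3<-Add1  regs: r0:Add2,r1:34,r2:2,r3:Add1
  c13: issue MUL r1<-Mul2  regs: r0:Add2,r1:Mul2,r2:2,r3:Add1
  c14: -  regs: r0:Add2,r1:Mul2,r2:2,r3:Add1
  c15: CDB Add2=-32  regs: r0:-32,r1:Mul2,r2:2,r3:Add1
  c16: CDB Mul1=4  regs: r0:-32,r1:Mul2,r2:2,r3:Add1
  c17: -  regs: r0:-32,r1:Mul2,r2:2,r3:Add1

STATUS = VALUE -32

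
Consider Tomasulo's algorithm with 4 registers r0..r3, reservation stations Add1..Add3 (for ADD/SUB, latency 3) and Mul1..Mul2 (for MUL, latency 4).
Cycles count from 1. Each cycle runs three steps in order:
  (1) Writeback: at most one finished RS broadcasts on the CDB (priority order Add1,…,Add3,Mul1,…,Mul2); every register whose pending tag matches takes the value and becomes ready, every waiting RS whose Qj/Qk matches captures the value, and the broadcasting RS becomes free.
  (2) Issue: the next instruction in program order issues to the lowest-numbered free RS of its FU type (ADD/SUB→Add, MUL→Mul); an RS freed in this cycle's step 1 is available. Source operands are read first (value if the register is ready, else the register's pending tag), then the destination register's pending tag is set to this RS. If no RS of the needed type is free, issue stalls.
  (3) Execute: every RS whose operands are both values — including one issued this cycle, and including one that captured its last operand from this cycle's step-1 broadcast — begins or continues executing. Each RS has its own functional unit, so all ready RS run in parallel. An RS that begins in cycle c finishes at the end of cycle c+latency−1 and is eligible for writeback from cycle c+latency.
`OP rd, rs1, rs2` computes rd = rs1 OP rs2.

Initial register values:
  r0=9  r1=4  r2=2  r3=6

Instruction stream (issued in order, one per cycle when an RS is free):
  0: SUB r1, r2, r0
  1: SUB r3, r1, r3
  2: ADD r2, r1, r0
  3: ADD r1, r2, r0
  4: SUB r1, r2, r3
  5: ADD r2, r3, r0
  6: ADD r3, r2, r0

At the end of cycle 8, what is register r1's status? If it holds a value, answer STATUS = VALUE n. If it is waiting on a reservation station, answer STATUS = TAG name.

STATUS = TAG Add2

  c1: issue SUB r1<-Add1  regs: r0:9,r1:Add1,r2:2,r3:6
  c2: issue SUB r3<-Add2  regs: r0:9,r1:Add1,r2:2,r3:Add2
  c3: issue ADD r2<-Add3  regs: r0:9,r1:Add1,r2:Add3,r3:Add2
  c4: CDB Add1=-7; issue ADD r1<-Add1  regs: r0:9,r1:Add1,r2:Add3,r3:Add2
  c5: stall  regs: r0:9,r1:Add1,r2:Add3,r3:Add2
  c6: stall  regs: r0:9,r1:Add1,r2:Add3,r3:Add2
  c7: CDB Add2=-13; issue SUB r1<-Add2  regs: r0:9,r1:Add2,r2:Add3,r3:-13
  c8: CDB Add3=2; issue ADD r2<-Add3  regs: r0:9,r1:Add2,r2:Add3,r3:-13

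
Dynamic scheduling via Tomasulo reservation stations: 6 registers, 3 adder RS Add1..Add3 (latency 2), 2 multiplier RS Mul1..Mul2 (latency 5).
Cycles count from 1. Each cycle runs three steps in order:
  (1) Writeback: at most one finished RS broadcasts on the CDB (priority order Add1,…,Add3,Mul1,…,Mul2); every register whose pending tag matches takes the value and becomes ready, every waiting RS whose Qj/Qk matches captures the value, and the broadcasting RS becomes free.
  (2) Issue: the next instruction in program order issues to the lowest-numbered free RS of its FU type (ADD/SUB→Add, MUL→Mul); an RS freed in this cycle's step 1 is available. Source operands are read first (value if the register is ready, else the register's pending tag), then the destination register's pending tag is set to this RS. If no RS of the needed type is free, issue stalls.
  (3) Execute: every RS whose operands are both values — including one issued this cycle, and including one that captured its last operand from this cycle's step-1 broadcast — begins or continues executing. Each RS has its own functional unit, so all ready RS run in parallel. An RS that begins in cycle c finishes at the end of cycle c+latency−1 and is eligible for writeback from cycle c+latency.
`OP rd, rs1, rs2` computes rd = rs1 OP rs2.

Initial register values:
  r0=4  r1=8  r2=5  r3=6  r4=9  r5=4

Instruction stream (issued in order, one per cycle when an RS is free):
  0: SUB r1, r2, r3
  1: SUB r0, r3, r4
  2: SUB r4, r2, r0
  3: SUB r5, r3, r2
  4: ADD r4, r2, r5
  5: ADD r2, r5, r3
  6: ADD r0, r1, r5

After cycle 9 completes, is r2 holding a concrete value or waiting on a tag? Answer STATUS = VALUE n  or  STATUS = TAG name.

STATUS = VALUE 7

cycle 1: issue SUB r1<-Add1 // r0:4,r1:Add1,r2:5,r3:6,r4:9,r5:4
cycle 2: issue SUB r0<-Add2 // r0:Add2,r1:Add1,r2:5,r3:6,r4:9,r5:4
cycle 3: CDB Add1=-1; issue SUB r4<-Add1 // r0:Add2,r1:-1,r2:5,r3:6,r4:Add1,r5:4
cycle 4: CDB Add2=-3; issue SUB r5<-Add2 // r0:-3,r1:-1,r2:5,r3:6,r4:Add1,r5:Add2
cycle 5: issue ADD r4<-Add3 // r0:-3,r1:-1,r2:5,r3:6,r4:Add3,r5:Add2
cycle 6: CDB Add1=8; issue ADD r2<-Add1 // r0:-3,r1:-1,r2:Add1,r3:6,r4:Add3,r5:Add2
cycle 7: CDB Add2=1; issue ADD r0<-Add2 // r0:Add2,r1:-1,r2:Add1,r3:6,r4:Add3,r5:1
cycle 8: - // r0:Add2,r1:-1,r2:Add1,r3:6,r4:Add3,r5:1
cycle 9: CDB Add1=7 // r0:Add2,r1:-1,r2:7,r3:6,r4:Add3,r5:1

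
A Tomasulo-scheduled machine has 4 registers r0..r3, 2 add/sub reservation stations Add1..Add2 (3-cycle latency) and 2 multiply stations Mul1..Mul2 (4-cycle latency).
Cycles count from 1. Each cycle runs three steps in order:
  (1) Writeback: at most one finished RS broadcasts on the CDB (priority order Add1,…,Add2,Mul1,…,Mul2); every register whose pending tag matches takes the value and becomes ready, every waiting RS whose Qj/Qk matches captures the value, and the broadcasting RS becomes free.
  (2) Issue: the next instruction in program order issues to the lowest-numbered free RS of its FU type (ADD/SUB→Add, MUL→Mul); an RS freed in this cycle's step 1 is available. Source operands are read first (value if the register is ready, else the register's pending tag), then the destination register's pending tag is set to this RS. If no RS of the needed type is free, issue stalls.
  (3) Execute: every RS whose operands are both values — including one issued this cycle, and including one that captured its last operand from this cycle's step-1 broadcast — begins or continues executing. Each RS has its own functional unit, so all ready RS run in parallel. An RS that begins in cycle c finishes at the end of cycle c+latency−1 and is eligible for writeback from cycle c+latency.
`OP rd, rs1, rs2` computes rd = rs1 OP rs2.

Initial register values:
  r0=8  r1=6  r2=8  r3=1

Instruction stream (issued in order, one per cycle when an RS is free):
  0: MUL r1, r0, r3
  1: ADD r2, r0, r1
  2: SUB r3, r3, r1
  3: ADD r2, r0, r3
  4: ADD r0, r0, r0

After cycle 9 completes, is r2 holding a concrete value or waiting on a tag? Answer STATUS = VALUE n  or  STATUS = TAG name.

c1: issue MUL r1<-Mul1 | r0:8,r1:Mul1,r2:8,r3:1
c2: issue ADD r2<-Add1 | r0:8,r1:Mul1,r2:Add1,r3:1
c3: issue SUB r3<-Add2 | r0:8,r1:Mul1,r2:Add1,r3:Add2
c4: stall | r0:8,r1:Mul1,r2:Add1,r3:Add2
c5: CDB Mul1=8; stall | r0:8,r1:8,r2:Add1,r3:Add2
c6: stall | r0:8,r1:8,r2:Add1,r3:Add2
c7: stall | r0:8,r1:8,r2:Add1,r3:Add2
c8: CDB Add1=16; issue ADD r2<-Add1 | r0:8,r1:8,r2:Add1,r3:Add2
c9: CDB Add2=-7; issue ADD r0<-Add2 | r0:Add2,r1:8,r2:Add1,r3:-7

STATUS = TAG Add1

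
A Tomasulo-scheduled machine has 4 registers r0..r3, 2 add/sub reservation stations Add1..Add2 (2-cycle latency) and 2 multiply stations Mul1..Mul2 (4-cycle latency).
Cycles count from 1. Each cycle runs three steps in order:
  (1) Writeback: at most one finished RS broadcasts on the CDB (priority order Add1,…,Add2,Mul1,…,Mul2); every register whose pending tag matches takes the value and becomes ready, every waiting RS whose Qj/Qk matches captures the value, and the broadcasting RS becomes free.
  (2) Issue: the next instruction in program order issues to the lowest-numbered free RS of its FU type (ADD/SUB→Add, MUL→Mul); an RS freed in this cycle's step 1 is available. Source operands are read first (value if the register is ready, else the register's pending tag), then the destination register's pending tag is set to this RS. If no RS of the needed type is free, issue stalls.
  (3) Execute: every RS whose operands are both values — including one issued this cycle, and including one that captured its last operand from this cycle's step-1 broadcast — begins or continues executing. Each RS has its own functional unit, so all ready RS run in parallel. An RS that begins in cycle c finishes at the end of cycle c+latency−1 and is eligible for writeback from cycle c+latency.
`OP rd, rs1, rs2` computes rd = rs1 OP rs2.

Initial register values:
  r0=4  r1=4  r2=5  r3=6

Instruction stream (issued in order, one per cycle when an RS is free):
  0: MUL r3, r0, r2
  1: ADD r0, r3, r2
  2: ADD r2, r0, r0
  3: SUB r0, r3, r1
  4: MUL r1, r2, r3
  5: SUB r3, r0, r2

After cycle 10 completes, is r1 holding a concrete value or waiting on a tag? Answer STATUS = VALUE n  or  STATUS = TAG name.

STATUS = TAG Mul1

c1: issue MUL r3<-Mul1 | r0:4,r1:4,r2:5,r3:Mul1
c2: issue ADD r0<-Add1 | r0:Add1,r1:4,r2:5,r3:Mul1
c3: issue ADD r2<-Add2 | r0:Add1,r1:4,r2:Add2,r3:Mul1
c4: stall | r0:Add1,r1:4,r2:Add2,r3:Mul1
c5: CDB Mul1=20; stall | r0:Add1,r1:4,r2:Add2,r3:20
c6: stall | r0:Add1,r1:4,r2:Add2,r3:20
c7: CDB Add1=25; issue SUB r0<-Add1 | r0:Add1,r1:4,r2:Add2,r3:20
c8: issue MUL r1<-Mul1 | r0:Add1,r1:Mul1,r2:Add2,r3:20
c9: CDB Add1=16; issue SUB r3<-Add1 | r0:16,r1:Mul1,r2:Add2,r3:Add1
c10: CDB Add2=50 | r0:16,r1:Mul1,r2:50,r3:Add1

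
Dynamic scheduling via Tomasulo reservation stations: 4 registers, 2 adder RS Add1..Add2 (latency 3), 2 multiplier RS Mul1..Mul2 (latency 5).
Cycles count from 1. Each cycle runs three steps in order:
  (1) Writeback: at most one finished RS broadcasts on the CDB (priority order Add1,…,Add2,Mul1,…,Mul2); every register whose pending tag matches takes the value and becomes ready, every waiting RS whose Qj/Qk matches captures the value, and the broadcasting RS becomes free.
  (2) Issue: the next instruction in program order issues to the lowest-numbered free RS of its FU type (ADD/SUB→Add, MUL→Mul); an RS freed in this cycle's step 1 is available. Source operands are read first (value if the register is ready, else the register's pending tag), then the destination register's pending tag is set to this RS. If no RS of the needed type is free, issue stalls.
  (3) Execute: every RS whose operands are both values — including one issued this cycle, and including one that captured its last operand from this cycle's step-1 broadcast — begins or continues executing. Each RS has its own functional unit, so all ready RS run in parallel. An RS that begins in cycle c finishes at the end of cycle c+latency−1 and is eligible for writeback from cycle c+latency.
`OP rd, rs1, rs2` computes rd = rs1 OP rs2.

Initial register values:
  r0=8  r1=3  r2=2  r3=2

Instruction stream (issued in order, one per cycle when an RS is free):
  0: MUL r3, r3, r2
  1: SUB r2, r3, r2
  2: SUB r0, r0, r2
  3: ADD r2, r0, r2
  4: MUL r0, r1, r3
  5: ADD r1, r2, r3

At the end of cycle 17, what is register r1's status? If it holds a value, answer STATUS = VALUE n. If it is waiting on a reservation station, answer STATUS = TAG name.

STATUS = TAG Add2

cycle 1: issue MUL r3<-Mul1 // r0:8,r1:3,r2:2,r3:Mul1
cycle 2: issue SUB r2<-Add1 // r0:8,r1:3,r2:Add1,r3:Mul1
cycle 3: issue SUB r0<-Add2 // r0:Add2,r1:3,r2:Add1,r3:Mul1
cycle 4: stall // r0:Add2,r1:3,r2:Add1,r3:Mul1
cycle 5: stall // r0:Add2,r1:3,r2:Add1,r3:Mul1
cycle 6: CDB Mul1=4; stall // r0:Add2,r1:3,r2:Add1,r3:4
cycle 7: stall // r0:Add2,r1:3,r2:Add1,r3:4
cycle 8: stall // r0:Add2,r1:3,r2:Add1,r3:4
cycle 9: CDB Add1=2; issue ADD r2<-Add1 // r0:Add2,r1:3,r2:Add1,r3:4
cycle 10: issue MUL r0<-Mul1 // r0:Mul1,r1:3,r2:Add1,r3:4
cycle 11: stall // r0:Mul1,r1:3,r2:Add1,r3:4
cycle 12: CDB Add2=6; issue ADD r1<-Add2 // r0:Mul1,r1:Add2,r2:Add1,r3:4
cycle 13: - // r0:Mul1,r1:Add2,r2:Add1,r3:4
cycle 14: - // r0:Mul1,r1:Add2,r2:Add1,r3:4
cycle 15: CDB Add1=8 // r0:Mul1,r1:Add2,r2:8,r3:4
cycle 16: CDB Mul1=12 // r0:12,r1:Add2,r2:8,r3:4
cycle 17: - // r0:12,r1:Add2,r2:8,r3:4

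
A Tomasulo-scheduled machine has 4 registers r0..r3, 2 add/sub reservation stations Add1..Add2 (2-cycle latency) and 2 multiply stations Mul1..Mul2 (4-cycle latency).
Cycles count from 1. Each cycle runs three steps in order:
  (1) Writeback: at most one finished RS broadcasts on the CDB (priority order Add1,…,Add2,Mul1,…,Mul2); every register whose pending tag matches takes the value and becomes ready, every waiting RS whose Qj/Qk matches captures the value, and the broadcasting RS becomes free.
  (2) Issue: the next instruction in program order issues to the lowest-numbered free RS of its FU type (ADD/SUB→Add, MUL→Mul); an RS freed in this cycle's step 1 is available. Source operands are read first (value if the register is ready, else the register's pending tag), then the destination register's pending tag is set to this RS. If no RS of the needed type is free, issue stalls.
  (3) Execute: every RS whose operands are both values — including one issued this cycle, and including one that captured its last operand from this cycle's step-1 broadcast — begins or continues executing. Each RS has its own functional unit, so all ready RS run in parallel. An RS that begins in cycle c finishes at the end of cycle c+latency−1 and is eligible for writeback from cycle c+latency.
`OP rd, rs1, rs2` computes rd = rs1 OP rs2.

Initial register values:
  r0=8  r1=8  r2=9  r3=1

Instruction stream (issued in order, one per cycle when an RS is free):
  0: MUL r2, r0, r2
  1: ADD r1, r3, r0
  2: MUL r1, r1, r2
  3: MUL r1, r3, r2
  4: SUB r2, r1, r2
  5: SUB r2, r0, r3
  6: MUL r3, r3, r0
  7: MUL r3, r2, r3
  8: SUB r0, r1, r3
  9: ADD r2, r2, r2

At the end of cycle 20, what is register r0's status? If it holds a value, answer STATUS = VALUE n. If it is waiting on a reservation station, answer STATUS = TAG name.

  c1: issue MUL r2<-Mul1  regs: r0:8,r1:8,r2:Mul1,r3:1
  c2: issue ADD r1<-Add1  regs: r0:8,r1:Add1,r2:Mul1,r3:1
  c3: issue MUL r1<-Mul2  regs: r0:8,r1:Mul2,r2:Mul1,r3:1
  c4: CDB Add1=9; stall  regs: r0:8,r1:Mul2,r2:Mul1,r3:1
  c5: CDB Mul1=72; issue MUL r1<-Mul1  regs: r0:8,r1:Mul1,r2:72,r3:1
  c6: issue SUB r2<-Add1  regs: r0:8,r1:Mul1,r2:Add1,r3:1
  c7: issue SUB r2<-Add2  regs: r0:8,r1:Mul1,r2:Add2,r3:1
  c8: stall  regs: r0:8,r1:Mul1,r2:Add2,r3:1
  c9: CDB Add2=7; stall  regs: r0:8,r1:Mul1,r2:7,r3:1
  c10: CDB Mul1=72; issue MUL r3<-Mul1  regs: r0:8,r1:72,r2:7,r3:Mul1
  c11: CDB Mul2=648; issue MUL r3<-Mul2  regs: r0:8,r1:72,r2:7,r3:Mul2
  c12: CDB Add1=0; issue SUB r0<-Add1  regs: r0:Add1,r1:72,r2:7,r3:Mul2
  c13: issue ADD r2<-Add2  regs: r0:Add1,r1:72,r2:Add2,r3:Mul2
  c14: CDB Mul1=8  regs: r0:Add1,r1:72,r2:Add2,r3:Mul2
  c15: CDB Add2=14  regs: r0:Add1,r1:72,r2:14,r3:Mul2
  c16: -  regs: r0:Add1,r1:72,r2:14,r3:Mul2
  c17: -  regs: r0:Add1,r1:72,r2:14,r3:Mul2
  c18: CDB Mul2=56  regs: r0:Add1,r1:72,r2:14,r3:56
  c19: -  regs: r0:Add1,r1:72,r2:14,r3:56
  c20: CDB Add1=16  regs: r0:16,r1:72,r2:14,r3:56

STATUS = VALUE 16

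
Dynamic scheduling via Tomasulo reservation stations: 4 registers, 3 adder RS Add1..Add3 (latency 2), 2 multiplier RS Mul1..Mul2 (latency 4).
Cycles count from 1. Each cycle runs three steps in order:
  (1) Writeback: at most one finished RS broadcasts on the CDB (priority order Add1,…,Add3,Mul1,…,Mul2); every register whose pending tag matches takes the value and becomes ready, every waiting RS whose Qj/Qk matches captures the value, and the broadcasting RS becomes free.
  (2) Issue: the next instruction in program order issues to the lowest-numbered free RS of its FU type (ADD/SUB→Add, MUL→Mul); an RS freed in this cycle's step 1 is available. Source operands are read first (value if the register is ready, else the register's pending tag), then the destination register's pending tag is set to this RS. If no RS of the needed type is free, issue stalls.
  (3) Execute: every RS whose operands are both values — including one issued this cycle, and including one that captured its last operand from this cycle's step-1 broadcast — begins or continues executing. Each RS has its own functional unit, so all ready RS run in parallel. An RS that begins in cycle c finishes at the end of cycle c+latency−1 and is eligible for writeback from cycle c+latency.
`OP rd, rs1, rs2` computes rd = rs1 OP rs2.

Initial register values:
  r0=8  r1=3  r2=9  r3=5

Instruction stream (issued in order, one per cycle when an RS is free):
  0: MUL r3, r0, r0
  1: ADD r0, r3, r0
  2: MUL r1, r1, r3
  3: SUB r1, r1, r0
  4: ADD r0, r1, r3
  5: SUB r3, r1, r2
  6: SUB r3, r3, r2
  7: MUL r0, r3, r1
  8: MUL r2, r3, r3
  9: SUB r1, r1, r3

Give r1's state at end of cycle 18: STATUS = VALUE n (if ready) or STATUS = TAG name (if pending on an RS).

cycle 1: issue MUL r3<-Mul1 // r0:8,r1:3,r2:9,r3:Mul1
cycle 2: issue ADD r0<-Add1 // r0:Add1,r1:3,r2:9,r3:Mul1
cycle 3: issue MUL r1<-Mul2 // r0:Add1,r1:Mul2,r2:9,r3:Mul1
cycle 4: issue SUB r1<-Add2 // r0:Add1,r1:Add2,r2:9,r3:Mul1
cycle 5: CDB Mul1=64; issue ADD r0<-Add3 // r0:Add3,r1:Add2,r2:9,r3:64
cycle 6: stall // r0:Add3,r1:Add2,r2:9,r3:64
cycle 7: CDB Add1=72; issue SUB r3<-Add1 // r0:Add3,r1:Add2,r2:9,r3:Add1
cycle 8: stall // r0:Add3,r1:Add2,r2:9,r3:Add1
cycle 9: CDB Mul2=192; stall // r0:Add3,r1:Add2,r2:9,r3:Add1
cycle 10: stall // r0:Add3,r1:Add2,r2:9,r3:Add1
cycle 11: CDB Add2=120; issue SUB r3<-Add2 // r0:Add3,r1:120,r2:9,r3:Add2
cycle 12: issue MUL r0<-Mul1 // r0:Mul1,r1:120,r2:9,r3:Add2
cycle 13: CDB Add1=111; issue MUL r2<-Mul2 // r0:Mul1,r1:120,r2:Mul2,r3:Add2
cycle 14: CDB Add3=184; issue SUB r1<-Add1 // r0:Mul1,r1:Add1,r2:Mul2,r3:Add2
cycle 15: CDB Add2=102 // r0:Mul1,r1:Add1,r2:Mul2,r3:102
cycle 16: - // r0:Mul1,r1:Add1,r2:Mul2,r3:102
cycle 17: CDB Add1=18 // r0:Mul1,r1:18,r2:Mul2,r3:102
cycle 18: - // r0:Mul1,r1:18,r2:Mul2,r3:102

STATUS = VALUE 18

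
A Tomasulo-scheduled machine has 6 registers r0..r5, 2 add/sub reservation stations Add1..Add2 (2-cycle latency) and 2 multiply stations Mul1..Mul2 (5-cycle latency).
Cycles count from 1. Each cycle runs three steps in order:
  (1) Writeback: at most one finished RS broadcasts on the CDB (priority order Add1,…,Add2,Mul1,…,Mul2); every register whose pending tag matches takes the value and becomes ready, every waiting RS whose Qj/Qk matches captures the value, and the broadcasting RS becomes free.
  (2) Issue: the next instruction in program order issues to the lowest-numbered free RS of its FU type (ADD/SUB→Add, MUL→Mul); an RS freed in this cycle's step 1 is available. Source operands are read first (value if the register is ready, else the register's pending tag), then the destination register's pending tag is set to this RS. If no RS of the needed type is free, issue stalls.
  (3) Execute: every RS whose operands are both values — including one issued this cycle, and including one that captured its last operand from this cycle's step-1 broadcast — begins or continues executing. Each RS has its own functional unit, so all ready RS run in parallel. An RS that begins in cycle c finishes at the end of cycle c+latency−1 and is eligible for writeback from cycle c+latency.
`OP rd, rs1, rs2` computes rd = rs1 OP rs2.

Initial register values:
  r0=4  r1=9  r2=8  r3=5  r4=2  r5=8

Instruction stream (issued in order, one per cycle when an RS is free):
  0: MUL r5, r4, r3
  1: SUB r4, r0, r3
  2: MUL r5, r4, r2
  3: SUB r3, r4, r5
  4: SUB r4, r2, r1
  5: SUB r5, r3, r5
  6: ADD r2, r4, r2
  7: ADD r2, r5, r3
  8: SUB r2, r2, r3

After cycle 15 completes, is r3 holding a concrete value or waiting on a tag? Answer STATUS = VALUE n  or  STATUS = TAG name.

STATUS = VALUE 7

cycle 1: issue MUL r5<-Mul1 // r0:4,r1:9,r2:8,r3:5,r4:2,r5:Mul1
cycle 2: issue SUB r4<-Add1 // r0:4,r1:9,r2:8,r3:5,r4:Add1,r5:Mul1
cycle 3: issue MUL r5<-Mul2 // r0:4,r1:9,r2:8,r3:5,r4:Add1,r5:Mul2
cycle 4: CDB Add1=-1; issue SUB r3<-Add1 // r0:4,r1:9,r2:8,r3:Add1,r4:-1,r5:Mul2
cycle 5: issue SUB r4<-Add2 // r0:4,r1:9,r2:8,r3:Add1,r4:Add2,r5:Mul2
cycle 6: CDB Mul1=10; stall // r0:4,r1:9,r2:8,r3:Add1,r4:Add2,r5:Mul2
cycle 7: CDB Add2=-1; issue SUB r5<-Add2 // r0:4,r1:9,r2:8,r3:Add1,r4:-1,r5:Add2
cycle 8: stall // r0:4,r1:9,r2:8,r3:Add1,r4:-1,r5:Add2
cycle 9: CDB Mul2=-8; stall // r0:4,r1:9,r2:8,r3:Add1,r4:-1,r5:Add2
cycle 10: stall // r0:4,r1:9,r2:8,r3:Add1,r4:-1,r5:Add2
cycle 11: CDB Add1=7; issue ADD r2<-Add1 // r0:4,r1:9,r2:Add1,r3:7,r4:-1,r5:Add2
cycle 12: stall // r0:4,r1:9,r2:Add1,r3:7,r4:-1,r5:Add2
cycle 13: CDB Add1=7; issue ADD r2<-Add1 // r0:4,r1:9,r2:Add1,r3:7,r4:-1,r5:Add2
cycle 14: CDB Add2=15; issue SUB r2<-Add2 // r0:4,r1:9,r2:Add2,r3:7,r4:-1,r5:15
cycle 15: - // r0:4,r1:9,r2:Add2,r3:7,r4:-1,r5:15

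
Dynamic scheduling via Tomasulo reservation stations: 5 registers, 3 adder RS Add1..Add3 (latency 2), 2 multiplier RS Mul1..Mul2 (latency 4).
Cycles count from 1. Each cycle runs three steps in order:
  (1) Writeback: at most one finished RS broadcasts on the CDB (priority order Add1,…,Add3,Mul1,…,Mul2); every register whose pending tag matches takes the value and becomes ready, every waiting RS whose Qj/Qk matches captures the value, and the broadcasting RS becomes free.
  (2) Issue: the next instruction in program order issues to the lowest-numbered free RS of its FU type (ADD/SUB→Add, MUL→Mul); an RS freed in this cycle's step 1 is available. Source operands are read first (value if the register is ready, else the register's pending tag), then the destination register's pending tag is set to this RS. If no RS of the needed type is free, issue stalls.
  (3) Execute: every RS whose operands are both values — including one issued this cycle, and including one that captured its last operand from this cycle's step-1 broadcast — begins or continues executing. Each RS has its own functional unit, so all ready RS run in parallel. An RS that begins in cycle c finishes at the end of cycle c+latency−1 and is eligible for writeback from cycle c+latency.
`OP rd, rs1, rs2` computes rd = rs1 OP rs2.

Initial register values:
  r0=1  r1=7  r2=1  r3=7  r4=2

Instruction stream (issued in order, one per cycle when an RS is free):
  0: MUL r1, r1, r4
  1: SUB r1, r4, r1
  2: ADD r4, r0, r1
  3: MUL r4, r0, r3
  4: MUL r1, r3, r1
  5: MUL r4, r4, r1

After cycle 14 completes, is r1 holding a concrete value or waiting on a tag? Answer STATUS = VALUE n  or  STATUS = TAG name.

STATUS = VALUE -84

  c1: issue MUL r1<-Mul1  regs: r0:1,r1:Mul1,r2:1,r3:7,r4:2
  c2: issue SUB r1<-Add1  regs: r0:1,r1:Add1,r2:1,r3:7,r4:2
  c3: issue ADD r4<-Add2  regs: r0:1,r1:Add1,r2:1,r3:7,r4:Add2
  c4: issue MUL r4<-Mul2  regs: r0:1,r1:Add1,r2:1,r3:7,r4:Mul2
  c5: CDB Mul1=14; issue MUL r1<-Mul1  regs: r0:1,r1:Mul1,r2:1,r3:7,r4:Mul2
  c6: stall  regs: r0:1,r1:Mul1,r2:1,r3:7,r4:Mul2
  c7: CDB Add1=-12; stall  regs: r0:1,r1:Mul1,r2:1,r3:7,r4:Mul2
  c8: CDB Mul2=7; issue MUL r4<-Mul2  regs: r0:1,r1:Mul1,r2:1,r3:7,r4:Mul2
  c9: CDB Add2=-11  regs: r0:1,r1:Mul1,r2:1,r3:7,r4:Mul2
  c10: -  regs: r0:1,r1:Mul1,r2:1,r3:7,r4:Mul2
  c11: CDB Mul1=-84  regs: r0:1,r1:-84,r2:1,r3:7,r4:Mul2
  c12: -  regs: r0:1,r1:-84,r2:1,r3:7,r4:Mul2
  c13: -  regs: r0:1,r1:-84,r2:1,r3:7,r4:Mul2
  c14: -  regs: r0:1,r1:-84,r2:1,r3:7,r4:Mul2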